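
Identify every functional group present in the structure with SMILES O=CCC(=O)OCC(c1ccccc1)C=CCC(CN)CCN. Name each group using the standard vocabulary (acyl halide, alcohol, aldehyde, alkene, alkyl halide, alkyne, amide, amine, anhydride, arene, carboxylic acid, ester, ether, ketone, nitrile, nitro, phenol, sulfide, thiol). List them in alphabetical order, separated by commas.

aldehyde, alkene, amine, arene, ester

Working along the chain:
  OHC: terminal –CHO: carbonyl C bonded to H and C → aldehyde.
  CH2COOCH2: –C(=O)–O–C with C on the carbonyl side → ester.
  CH(C6H5): pendant –C6H5: benzene ring → arene.
  CH=CH: C=C double bond → alkene.
  CH(CH2NH2): pendant –CH2NH2: N on sp³ C, no adjacent C=O → amine.
  CH2NH2: –NH2 on an sp³ carbon with no adjacent C=O → amine.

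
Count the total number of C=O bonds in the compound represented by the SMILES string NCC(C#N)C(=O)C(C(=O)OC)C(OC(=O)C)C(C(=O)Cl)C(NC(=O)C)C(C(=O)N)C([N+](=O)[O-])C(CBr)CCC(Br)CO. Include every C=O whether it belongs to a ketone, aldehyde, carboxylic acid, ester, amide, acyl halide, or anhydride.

CO: ketone, 1 C=O (running total 1).
CH(COOCH3): ester, 1 C=O (running total 2).
CH(OCOCH3): ester, 1 C=O (running total 3).
CH(COCl): acyl halide, 1 C=O (running total 4).
CH(NHCOCH3): amide, 1 C=O (running total 5).
CH(CONH2): amide, 1 C=O (running total 6).

6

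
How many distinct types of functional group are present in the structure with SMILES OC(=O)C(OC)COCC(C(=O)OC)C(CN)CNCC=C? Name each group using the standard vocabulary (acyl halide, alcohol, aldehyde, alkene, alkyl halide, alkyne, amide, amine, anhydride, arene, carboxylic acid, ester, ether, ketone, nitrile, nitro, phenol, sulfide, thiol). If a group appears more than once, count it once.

–COOH: carbonyl C bonded to –OH and C → carboxylic acid (the –OH is not a separate alcohol).
pendant –OCH3: C–O–C with sp³ C, no adjacent C=O → ether.
C–O–C with sp³ carbons on both sides and no adjacent C=O → ether.
pendant –COOCH3: carbonyl C bonded to C and –OCH3 → ester.
pendant –CH2NH2: N on sp³ C, no adjacent C=O → amine.
C–N–C with sp³ carbons and no adjacent C=O → amine (secondary).
C=C double bond → alkene.
Distinct types present: alkene, amine, carboxylic acid, ester, ether.

5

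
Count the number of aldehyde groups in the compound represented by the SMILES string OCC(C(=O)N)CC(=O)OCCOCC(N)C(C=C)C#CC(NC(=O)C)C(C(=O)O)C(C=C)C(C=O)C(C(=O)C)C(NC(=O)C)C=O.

2

HO– on an sp³ carbon → alcohol.
pendant –CONH2: carbonyl C bonded to C and N → amide.
–C(=O)–O–C with C on the carbonyl side → ester.
C–O–C with sp³ carbons on both sides and no adjacent C=O → ether.
–NH2 on an sp³ carbon with no adjacent C=O → amine.
pendant –CH=CH2: C=C double bond → alkene.
C≡C triple bond → alkyne.
pendant –NHC(=O)CH3: N bonded to a carbonyl → amide (not amine).
pendant –COOH: carbonyl C bonded to C and –OH → carboxylic acid.
pendant –CH=CH2: C=C double bond → alkene.
pendant –CHO: carbonyl C bonded to C and H → aldehyde.
pendant –COCH3: carbonyl C bonded to two carbons → ketone.
pendant –NHC(=O)CH3: N bonded to a carbonyl → amide (not amine).
terminal –CHO: carbonyl C bonded to H and C → aldehyde.
Aldehyde appears at: CH(CHO), CHO → 2.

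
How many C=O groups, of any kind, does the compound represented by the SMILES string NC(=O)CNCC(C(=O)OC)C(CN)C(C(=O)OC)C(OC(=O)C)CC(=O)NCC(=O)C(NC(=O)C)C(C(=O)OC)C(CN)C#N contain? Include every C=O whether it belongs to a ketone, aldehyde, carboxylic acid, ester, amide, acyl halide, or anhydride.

8

H2NCO: amide, 1 C=O (running total 1).
CH(COOCH3): ester, 1 C=O (running total 2).
CH(COOCH3): ester, 1 C=O (running total 3).
CH(OCOCH3): ester, 1 C=O (running total 4).
CH2CONHCH2: amide, 1 C=O (running total 5).
CO: ketone, 1 C=O (running total 6).
CH(NHCOCH3): amide, 1 C=O (running total 7).
CH(COOCH3): ester, 1 C=O (running total 8).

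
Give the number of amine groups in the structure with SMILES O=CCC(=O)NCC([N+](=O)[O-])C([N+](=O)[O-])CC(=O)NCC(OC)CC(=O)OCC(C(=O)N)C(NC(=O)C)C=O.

0

Reading the structure from left to right:
  OHC: terminal –CHO: carbonyl C bonded to H and C → aldehyde.
  CH2CONHCH2: –C(=O)–N– linkage → amide (the N is not an amine).
  CH(NO2): –NO2 on an sp³ carbon → nitro (the N=O is not a carbonyl).
  CH(NO2): –NO2 on an sp³ carbon → nitro (the N=O is not a carbonyl).
  CH2CONHCH2: –C(=O)–N– linkage → amide (the N is not an amine).
  CH(OCH3): pendant –OCH3: C–O–C with sp³ C, no adjacent C=O → ether.
  CH2COOCH2: –C(=O)–O–C with C on the carbonyl side → ester.
  CH(CONH2): pendant –CONH2: carbonyl C bonded to C and N → amide.
  CH(NHCOCH3): pendant –NHC(=O)CH3: N bonded to a carbonyl → amide (not amine).
  CHO: terminal –CHO: carbonyl C bonded to H and C → aldehyde.
No segment is a amine: CH2CONHCH2 is amide, not amine; CH(NO2) is nitro, not amine; CH(NO2) is nitro, not amine. → 0.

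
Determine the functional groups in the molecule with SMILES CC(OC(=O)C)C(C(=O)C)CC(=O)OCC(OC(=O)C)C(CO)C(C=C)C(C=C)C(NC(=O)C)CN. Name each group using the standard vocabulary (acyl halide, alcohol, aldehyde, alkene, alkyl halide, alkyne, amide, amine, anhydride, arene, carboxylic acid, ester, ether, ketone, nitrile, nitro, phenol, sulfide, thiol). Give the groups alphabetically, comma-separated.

pendant –OC(=O)CH3: an acyloxy group → ester.
pendant –COCH3: carbonyl C bonded to two carbons → ketone.
–C(=O)–O–C with C on the carbonyl side → ester.
pendant –OC(=O)CH3: an acyloxy group → ester.
pendant –CH2OH on an sp³ backbone C → alcohol.
pendant –CH=CH2: C=C double bond → alkene.
pendant –CH=CH2: C=C double bond → alkene.
pendant –NHC(=O)CH3: N bonded to a carbonyl → amide (not amine).
–NH2 on an sp³ carbon with no adjacent C=O → amine.

alcohol, alkene, amide, amine, ester, ketone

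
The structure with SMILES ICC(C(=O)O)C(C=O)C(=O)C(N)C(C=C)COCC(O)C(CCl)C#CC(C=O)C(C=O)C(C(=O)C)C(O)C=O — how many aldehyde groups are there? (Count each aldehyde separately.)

4

halogen on an sp³ carbon → alkyl halide.
pendant –COOH: carbonyl C bonded to C and –OH → carboxylic acid.
pendant –CHO: carbonyl C bonded to C and H → aldehyde.
–C(=O)– with carbon on both sides → ketone.
–NH2 on an sp³ carbon with no adjacent C=O → amine.
pendant –CH=CH2: C=C double bond → alkene.
C–O–C with sp³ carbons on both sides and no adjacent C=O → ether.
–OH on an sp³ carbon → alcohol (secondary).
pendant –CH2X: halogen on sp³ carbon → alkyl halide.
C≡C triple bond → alkyne.
pendant –CHO: carbonyl C bonded to C and H → aldehyde.
pendant –CHO: carbonyl C bonded to C and H → aldehyde.
pendant –COCH3: carbonyl C bonded to two carbons → ketone.
–OH on an sp³ carbon → alcohol (secondary).
terminal –CHO: carbonyl C bonded to H and C → aldehyde.
Aldehyde appears at: CH(CHO), CH(CHO), CH(CHO), CHO → 4.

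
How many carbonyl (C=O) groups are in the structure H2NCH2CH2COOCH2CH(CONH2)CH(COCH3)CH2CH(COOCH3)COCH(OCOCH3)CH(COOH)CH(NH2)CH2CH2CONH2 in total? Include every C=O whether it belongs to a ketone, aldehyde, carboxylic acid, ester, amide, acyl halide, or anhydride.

8

CH2COOCH2: ester, 1 C=O (running total 1).
CH(CONH2): amide, 1 C=O (running total 2).
CH(COCH3): ketone, 1 C=O (running total 3).
CH(COOCH3): ester, 1 C=O (running total 4).
CO: ketone, 1 C=O (running total 5).
CH(OCOCH3): ester, 1 C=O (running total 6).
CH(COOH): carboxylic acid, 1 C=O (running total 7).
CONH2: amide, 1 C=O (running total 8).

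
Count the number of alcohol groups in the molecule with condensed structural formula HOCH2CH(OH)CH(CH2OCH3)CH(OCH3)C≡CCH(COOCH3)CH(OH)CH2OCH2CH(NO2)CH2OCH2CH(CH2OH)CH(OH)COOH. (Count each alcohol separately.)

5

HO– on an sp³ carbon → alcohol.
–OH on an sp³ carbon → alcohol (secondary).
pendant –CH2OCH3: C–O–C linkage → ether.
pendant –OCH3: C–O–C with sp³ C, no adjacent C=O → ether.
C≡C triple bond → alkyne.
pendant –COOCH3: carbonyl C bonded to C and –OCH3 → ester.
–OH on an sp³ carbon → alcohol (secondary).
C–O–C with sp³ carbons on both sides and no adjacent C=O → ether.
–NO2 on an sp³ carbon → nitro (the N=O is not a carbonyl).
C–O–C with sp³ carbons on both sides and no adjacent C=O → ether.
pendant –CH2OH on an sp³ backbone C → alcohol.
–OH on an sp³ carbon → alcohol (secondary).
–COOH: carbonyl C bonded to –OH and C → carboxylic acid (the –OH is not a separate alcohol).
Alcohol appears at: HOCH2, CH(OH), CH(OH), CH(CH2OH), CH(OH) → 5.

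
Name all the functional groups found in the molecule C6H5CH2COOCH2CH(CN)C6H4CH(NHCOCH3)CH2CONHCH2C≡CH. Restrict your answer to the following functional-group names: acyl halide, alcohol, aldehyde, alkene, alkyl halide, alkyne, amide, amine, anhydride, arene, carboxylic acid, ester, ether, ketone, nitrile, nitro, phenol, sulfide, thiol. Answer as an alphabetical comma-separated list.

C6H5– phenyl ring → arene.
–C(=O)–O–C with C on the carbonyl side → ester.
pendant –C≡N: nitrile.
para-disubstituted benzene ring → arene.
pendant –NHC(=O)CH3: N bonded to a carbonyl → amide (not amine).
–C(=O)–N– linkage → amide (the N is not an amine).
C≡C triple bond → alkyne.

alkyne, amide, arene, ester, nitrile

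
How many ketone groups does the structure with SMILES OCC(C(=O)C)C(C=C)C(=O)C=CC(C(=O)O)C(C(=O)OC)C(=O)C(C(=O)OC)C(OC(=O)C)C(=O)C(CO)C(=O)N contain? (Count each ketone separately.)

HO– on an sp³ carbon → alcohol.
pendant –COCH3: carbonyl C bonded to two carbons → ketone.
pendant –CH=CH2: C=C double bond → alkene.
–C(=O)– with carbon on both sides → ketone.
C=C double bond → alkene.
pendant –COOH: carbonyl C bonded to C and –OH → carboxylic acid.
pendant –COOCH3: carbonyl C bonded to C and –OCH3 → ester.
–C(=O)– with carbon on both sides → ketone.
pendant –COOCH3: carbonyl C bonded to C and –OCH3 → ester.
pendant –OC(=O)CH3: an acyloxy group → ester.
–C(=O)– with carbon on both sides → ketone.
pendant –CH2OH on an sp³ backbone C → alcohol.
–C(=O)NH2: carbonyl C bonded to C and to N → amide (the N is not a separate amine).
Ketone appears at: CH(COCH3), CO, CO, CO → 4.

4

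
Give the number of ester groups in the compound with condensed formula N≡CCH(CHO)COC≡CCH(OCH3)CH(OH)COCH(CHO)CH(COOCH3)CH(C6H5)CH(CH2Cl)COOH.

Reading the structure from left to right:
  N≡C: N≡C–: carbon triple-bonded to nitrogen → nitrile.
  CH(CHO): pendant –CHO: carbonyl C bonded to C and H → aldehyde.
  CO: –C(=O)– with carbon on both sides → ketone.
  C≡C: C≡C triple bond → alkyne.
  CH(OCH3): pendant –OCH3: C–O–C with sp³ C, no adjacent C=O → ether.
  CH(OH): –OH on an sp³ carbon → alcohol (secondary).
  CO: –C(=O)– with carbon on both sides → ketone.
  CH(CHO): pendant –CHO: carbonyl C bonded to C and H → aldehyde.
  CH(COOCH3): pendant –COOCH3: carbonyl C bonded to C and –OCH3 → ester.
  CH(C6H5): pendant –C6H5: benzene ring → arene.
  CH(CH2Cl): pendant –CH2X: halogen on sp³ carbon → alkyl halide.
  COOH: –COOH: carbonyl C bonded to –OH and C → carboxylic acid (the –OH is not a separate alcohol).
Ester appears at: CH(COOCH3) → 1.

1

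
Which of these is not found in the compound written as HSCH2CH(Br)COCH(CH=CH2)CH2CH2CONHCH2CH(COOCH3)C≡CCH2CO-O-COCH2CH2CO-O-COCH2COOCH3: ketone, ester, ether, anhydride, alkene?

ether

alkene: present (CH(CH=CH2) — pendant –CH=CH2: C=C double bond → alkene).
ketone: present (CO — –C(=O)– with carbon on both sides → ketone).
anhydride: present (CH2CO-O-COCH2 — two acyl groups sharing one oxygen, –C(=O)–O–C(=O)– → anhydride).
ester: present (CH(COOCH3) — pendant –COOCH3: carbonyl C bonded to C and –OCH3 → ester).
ether: absent. In each of CH(COOCH3) and COOCH3, the C–O–C oxygen is adjacent to a C=O, so it belongs to an ester, not an ether.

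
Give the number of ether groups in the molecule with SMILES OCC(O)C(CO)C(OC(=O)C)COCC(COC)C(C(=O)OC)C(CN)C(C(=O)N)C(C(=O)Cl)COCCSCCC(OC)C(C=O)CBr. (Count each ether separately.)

Working along the chain:
  HOCH2: HO– on an sp³ carbon → alcohol.
  CH(OH): –OH on an sp³ carbon → alcohol (secondary).
  CH(CH2OH): pendant –CH2OH on an sp³ backbone C → alcohol.
  CH(OCOCH3): pendant –OC(=O)CH3: an acyloxy group → ester.
  CH2OCH2: C–O–C with sp³ carbons on both sides and no adjacent C=O → ether.
  CH(CH2OCH3): pendant –CH2OCH3: C–O–C linkage → ether.
  CH(COOCH3): pendant –COOCH3: carbonyl C bonded to C and –OCH3 → ester.
  CH(CH2NH2): pendant –CH2NH2: N on sp³ C, no adjacent C=O → amine.
  CH(CONH2): pendant –CONH2: carbonyl C bonded to C and N → amide.
  CH(COCl): pendant –C(=O)X: carbonyl C bonded to C and halogen → acyl halide.
  CH2OCH2: C–O–C with sp³ carbons on both sides and no adjacent C=O → ether.
  CH2SCH2: C–S–C linkage → sulfide (thioether).
  CH(OCH3): pendant –OCH3: C–O–C with sp³ C, no adjacent C=O → ether.
  CH(CHO): pendant –CHO: carbonyl C bonded to C and H → aldehyde.
  CH2Br: halogen on an sp³ carbon → alkyl halide.
Ether appears at: CH2OCH2, CH(CH2OCH3), CH2OCH2, CH(OCH3) → 4.

4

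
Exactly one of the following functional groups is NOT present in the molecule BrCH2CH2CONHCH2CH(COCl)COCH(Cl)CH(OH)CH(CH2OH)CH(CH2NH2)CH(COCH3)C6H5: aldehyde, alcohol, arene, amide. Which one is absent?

alcohol: present (CH(OH) — –OH on an sp³ carbon → alcohol (secondary)).
amide: present (CH2CONHCH2 — –C(=O)–N– linkage → amide (the N is not an amine)).
arene: present (C6H5 — –C6H5 phenyl ring → arene).
aldehyde: absent. In each of CO and CH(COCH3), the carbonyl carbon is bonded to two carbons, so it is a ketone, not an aldehyde.

aldehyde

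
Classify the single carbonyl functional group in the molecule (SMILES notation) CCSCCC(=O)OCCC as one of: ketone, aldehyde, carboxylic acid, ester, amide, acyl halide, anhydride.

ester

The carbonyl is in the CH2COOCH2 segment: –C(=O)–O–C with C on the carbonyl side → ester.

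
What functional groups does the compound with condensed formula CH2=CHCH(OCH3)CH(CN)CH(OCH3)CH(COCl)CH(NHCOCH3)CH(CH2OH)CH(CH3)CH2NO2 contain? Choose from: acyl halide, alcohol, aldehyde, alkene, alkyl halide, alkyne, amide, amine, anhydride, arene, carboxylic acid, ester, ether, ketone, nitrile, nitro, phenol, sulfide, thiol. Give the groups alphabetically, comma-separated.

acyl halide, alcohol, alkene, amide, ether, nitrile, nitro

C=C double bond → alkene.
pendant –OCH3: C–O–C with sp³ C, no adjacent C=O → ether.
pendant –C≡N: nitrile.
pendant –OCH3: C–O–C with sp³ C, no adjacent C=O → ether.
pendant –C(=O)X: carbonyl C bonded to C and halogen → acyl halide.
pendant –NHC(=O)CH3: N bonded to a carbonyl → amide (not amine).
pendant –CH2OH on an sp³ backbone C → alcohol.
–NO2 on carbon → nitro group.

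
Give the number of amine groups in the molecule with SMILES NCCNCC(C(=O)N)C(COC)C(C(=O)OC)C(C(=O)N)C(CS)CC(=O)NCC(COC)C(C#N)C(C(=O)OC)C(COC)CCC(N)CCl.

3

Working along the chain:
  H2NCH2: –NH2 on an sp³ carbon with no adjacent C=O → amine.
  CH2NHCH2: C–N–C with sp³ carbons and no adjacent C=O → amine (secondary).
  CH(CONH2): pendant –CONH2: carbonyl C bonded to C and N → amide.
  CH(CH2OCH3): pendant –CH2OCH3: C–O–C linkage → ether.
  CH(COOCH3): pendant –COOCH3: carbonyl C bonded to C and –OCH3 → ester.
  CH(CONH2): pendant –CONH2: carbonyl C bonded to C and N → amide.
  CH(CH2SH): pendant –CH2SH → thiol.
  CH2CONHCH2: –C(=O)–N– linkage → amide (the N is not an amine).
  CH(CH2OCH3): pendant –CH2OCH3: C–O–C linkage → ether.
  CH(CN): pendant –C≡N: nitrile.
  CH(COOCH3): pendant –COOCH3: carbonyl C bonded to C and –OCH3 → ester.
  CH(CH2OCH3): pendant –CH2OCH3: C–O–C linkage → ether.
  CH(NH2): –NH2 on an sp³ carbon with no adjacent C=O → amine.
  CH2Cl: halogen on an sp³ carbon → alkyl halide.
Amine appears at: H2NCH2, CH2NHCH2, CH(NH2) → 3.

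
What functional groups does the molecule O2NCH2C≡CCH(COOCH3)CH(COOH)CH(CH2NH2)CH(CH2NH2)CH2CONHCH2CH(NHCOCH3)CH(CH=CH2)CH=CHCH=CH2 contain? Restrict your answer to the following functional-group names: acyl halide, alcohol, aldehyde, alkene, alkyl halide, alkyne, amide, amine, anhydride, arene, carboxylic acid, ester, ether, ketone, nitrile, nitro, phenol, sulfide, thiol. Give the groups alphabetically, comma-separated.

Working along the chain:
  O2NCH2: –NO2 on carbon → nitro group.
  C≡C: C≡C triple bond → alkyne.
  CH(COOCH3): pendant –COOCH3: carbonyl C bonded to C and –OCH3 → ester.
  CH(COOH): pendant –COOH: carbonyl C bonded to C and –OH → carboxylic acid.
  CH(CH2NH2): pendant –CH2NH2: N on sp³ C, no adjacent C=O → amine.
  CH(CH2NH2): pendant –CH2NH2: N on sp³ C, no adjacent C=O → amine.
  CH2CONHCH2: –C(=O)–N– linkage → amide (the N is not an amine).
  CH(NHCOCH3): pendant –NHC(=O)CH3: N bonded to a carbonyl → amide (not amine).
  CH(CH=CH2): pendant –CH=CH2: C=C double bond → alkene.
  CH=CH: C=C double bond → alkene.
  CH=CH2: C=C double bond → alkene.

alkene, alkyne, amide, amine, carboxylic acid, ester, nitro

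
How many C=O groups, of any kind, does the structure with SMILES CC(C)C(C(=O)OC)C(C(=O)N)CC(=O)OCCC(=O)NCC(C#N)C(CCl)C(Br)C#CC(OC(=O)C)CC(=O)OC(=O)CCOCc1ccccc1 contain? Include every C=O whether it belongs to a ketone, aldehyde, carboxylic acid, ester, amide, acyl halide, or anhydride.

CH(COOCH3): ester, 1 C=O (running total 1).
CH(CONH2): amide, 1 C=O (running total 2).
CH2COOCH2: ester, 1 C=O (running total 3).
CH2CONHCH2: amide, 1 C=O (running total 4).
CH(OCOCH3): ester, 1 C=O (running total 5).
CH2CO-O-COCH2: anhydride, 2 C=O (running total 7).

7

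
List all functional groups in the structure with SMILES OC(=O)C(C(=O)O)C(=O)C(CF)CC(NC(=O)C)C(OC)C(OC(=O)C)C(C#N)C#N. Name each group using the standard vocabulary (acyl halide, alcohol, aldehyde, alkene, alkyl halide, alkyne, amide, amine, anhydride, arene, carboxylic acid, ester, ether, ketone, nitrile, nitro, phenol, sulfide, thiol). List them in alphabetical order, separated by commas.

Taking each segment in turn:
  HOOC: –COOH: carbonyl C bonded to –OH and C → carboxylic acid (the –OH is not a separate alcohol).
  CH(COOH): pendant –COOH: carbonyl C bonded to C and –OH → carboxylic acid.
  CO: –C(=O)– with carbon on both sides → ketone.
  CH(CH2F): pendant –CH2X: halogen on sp³ carbon → alkyl halide.
  CH(NHCOCH3): pendant –NHC(=O)CH3: N bonded to a carbonyl → amide (not amine).
  CH(OCH3): pendant –OCH3: C–O–C with sp³ C, no adjacent C=O → ether.
  CH(OCOCH3): pendant –OC(=O)CH3: an acyloxy group → ester.
  CH(CN): pendant –C≡N: nitrile.
  CN: –C≡N: carbon triple-bonded to nitrogen → nitrile.

alkyl halide, amide, carboxylic acid, ester, ether, ketone, nitrile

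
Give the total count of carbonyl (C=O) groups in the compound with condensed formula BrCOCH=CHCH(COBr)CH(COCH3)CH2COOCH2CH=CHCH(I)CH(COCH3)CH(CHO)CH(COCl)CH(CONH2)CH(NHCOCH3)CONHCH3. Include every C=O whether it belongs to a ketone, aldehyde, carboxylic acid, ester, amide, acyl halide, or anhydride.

10

BrCO: acyl halide, 1 C=O (running total 1).
CH(COBr): acyl halide, 1 C=O (running total 2).
CH(COCH3): ketone, 1 C=O (running total 3).
CH2COOCH2: ester, 1 C=O (running total 4).
CH(COCH3): ketone, 1 C=O (running total 5).
CH(CHO): aldehyde, 1 C=O (running total 6).
CH(COCl): acyl halide, 1 C=O (running total 7).
CH(CONH2): amide, 1 C=O (running total 8).
CH(NHCOCH3): amide, 1 C=O (running total 9).
CONHCH3: amide, 1 C=O (running total 10).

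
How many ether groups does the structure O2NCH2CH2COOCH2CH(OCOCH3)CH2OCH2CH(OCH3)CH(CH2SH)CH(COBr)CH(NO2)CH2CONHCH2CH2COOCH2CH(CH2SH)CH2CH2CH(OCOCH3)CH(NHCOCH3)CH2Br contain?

2

Reading the structure from left to right:
  O2NCH2: –NO2 on carbon → nitro group.
  CH2COOCH2: –C(=O)–O–C with C on the carbonyl side → ester.
  CH(OCOCH3): pendant –OC(=O)CH3: an acyloxy group → ester.
  CH2OCH2: C–O–C with sp³ carbons on both sides and no adjacent C=O → ether.
  CH(OCH3): pendant –OCH3: C–O–C with sp³ C, no adjacent C=O → ether.
  CH(CH2SH): pendant –CH2SH → thiol.
  CH(COBr): pendant –C(=O)X: carbonyl C bonded to C and halogen → acyl halide.
  CH(NO2): –NO2 on an sp³ carbon → nitro (the N=O is not a carbonyl).
  CH2CONHCH2: –C(=O)–N– linkage → amide (the N is not an amine).
  CH2COOCH2: –C(=O)–O–C with C on the carbonyl side → ester.
  CH(CH2SH): pendant –CH2SH → thiol.
  CH(OCOCH3): pendant –OC(=O)CH3: an acyloxy group → ester.
  CH(NHCOCH3): pendant –NHC(=O)CH3: N bonded to a carbonyl → amide (not amine).
  CH2Br: halogen on an sp³ carbon → alkyl halide.
Ether appears at: CH2OCH2, CH(OCH3) → 2.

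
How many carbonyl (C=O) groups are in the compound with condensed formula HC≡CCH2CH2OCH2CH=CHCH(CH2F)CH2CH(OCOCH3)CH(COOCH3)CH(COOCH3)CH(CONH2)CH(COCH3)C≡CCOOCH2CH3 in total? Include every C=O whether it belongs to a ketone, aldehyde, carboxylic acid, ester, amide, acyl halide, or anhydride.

6

CH(OCOCH3): ester, 1 C=O (running total 1).
CH(COOCH3): ester, 1 C=O (running total 2).
CH(COOCH3): ester, 1 C=O (running total 3).
CH(CONH2): amide, 1 C=O (running total 4).
CH(COCH3): ketone, 1 C=O (running total 5).
COOCH2CH3: ester, 1 C=O (running total 6).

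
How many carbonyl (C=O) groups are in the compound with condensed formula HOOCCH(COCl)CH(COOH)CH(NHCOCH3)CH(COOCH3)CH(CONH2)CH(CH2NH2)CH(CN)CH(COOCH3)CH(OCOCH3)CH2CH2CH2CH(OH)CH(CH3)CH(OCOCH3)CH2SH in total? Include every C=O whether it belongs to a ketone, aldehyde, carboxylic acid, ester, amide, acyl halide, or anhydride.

HOOC: carboxylic acid, 1 C=O (running total 1).
CH(COCl): acyl halide, 1 C=O (running total 2).
CH(COOH): carboxylic acid, 1 C=O (running total 3).
CH(NHCOCH3): amide, 1 C=O (running total 4).
CH(COOCH3): ester, 1 C=O (running total 5).
CH(CONH2): amide, 1 C=O (running total 6).
CH(COOCH3): ester, 1 C=O (running total 7).
CH(OCOCH3): ester, 1 C=O (running total 8).
CH(OCOCH3): ester, 1 C=O (running total 9).

9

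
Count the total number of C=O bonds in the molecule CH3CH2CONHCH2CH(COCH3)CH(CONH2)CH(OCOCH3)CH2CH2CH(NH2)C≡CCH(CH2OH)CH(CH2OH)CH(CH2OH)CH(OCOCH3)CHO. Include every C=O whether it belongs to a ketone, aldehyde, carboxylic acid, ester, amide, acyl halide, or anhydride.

CH2CONHCH2: amide, 1 C=O (running total 1).
CH(COCH3): ketone, 1 C=O (running total 2).
CH(CONH2): amide, 1 C=O (running total 3).
CH(OCOCH3): ester, 1 C=O (running total 4).
CH(OCOCH3): ester, 1 C=O (running total 5).
CHO: aldehyde, 1 C=O (running total 6).

6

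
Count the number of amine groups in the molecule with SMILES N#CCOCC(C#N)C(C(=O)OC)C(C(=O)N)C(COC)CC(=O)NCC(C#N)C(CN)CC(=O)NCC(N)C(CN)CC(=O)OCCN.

Working along the chain:
  N≡C: N≡C–: carbon triple-bonded to nitrogen → nitrile.
  CH2OCH2: C–O–C with sp³ carbons on both sides and no adjacent C=O → ether.
  CH(CN): pendant –C≡N: nitrile.
  CH(COOCH3): pendant –COOCH3: carbonyl C bonded to C and –OCH3 → ester.
  CH(CONH2): pendant –CONH2: carbonyl C bonded to C and N → amide.
  CH(CH2OCH3): pendant –CH2OCH3: C–O–C linkage → ether.
  CH2CONHCH2: –C(=O)–N– linkage → amide (the N is not an amine).
  CH(CN): pendant –C≡N: nitrile.
  CH(CH2NH2): pendant –CH2NH2: N on sp³ C, no adjacent C=O → amine.
  CH2CONHCH2: –C(=O)–N– linkage → amide (the N is not an amine).
  CH(NH2): –NH2 on an sp³ carbon with no adjacent C=O → amine.
  CH(CH2NH2): pendant –CH2NH2: N on sp³ C, no adjacent C=O → amine.
  CH2COOCH2: –C(=O)–O–C with C on the carbonyl side → ester.
  CH2NH2: –NH2 on an sp³ carbon with no adjacent C=O → amine.
Amine appears at: CH(CH2NH2), CH(NH2), CH(CH2NH2), CH2NH2 → 4.

4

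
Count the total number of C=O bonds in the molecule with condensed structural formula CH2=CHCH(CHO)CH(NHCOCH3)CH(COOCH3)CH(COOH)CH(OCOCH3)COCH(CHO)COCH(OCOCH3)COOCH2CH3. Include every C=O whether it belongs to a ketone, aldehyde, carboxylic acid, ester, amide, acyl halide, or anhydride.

10

CH(CHO): aldehyde, 1 C=O (running total 1).
CH(NHCOCH3): amide, 1 C=O (running total 2).
CH(COOCH3): ester, 1 C=O (running total 3).
CH(COOH): carboxylic acid, 1 C=O (running total 4).
CH(OCOCH3): ester, 1 C=O (running total 5).
CO: ketone, 1 C=O (running total 6).
CH(CHO): aldehyde, 1 C=O (running total 7).
CO: ketone, 1 C=O (running total 8).
CH(OCOCH3): ester, 1 C=O (running total 9).
COOCH2CH3: ester, 1 C=O (running total 10).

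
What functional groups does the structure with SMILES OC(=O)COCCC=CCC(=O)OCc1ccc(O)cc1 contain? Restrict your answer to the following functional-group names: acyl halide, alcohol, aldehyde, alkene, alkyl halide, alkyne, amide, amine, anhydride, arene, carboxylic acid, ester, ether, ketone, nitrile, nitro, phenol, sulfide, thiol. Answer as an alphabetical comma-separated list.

Working along the chain:
  HOOC: –COOH: carbonyl C bonded to –OH and C → carboxylic acid (the –OH is not a separate alcohol).
  CH2OCH2: C–O–C with sp³ carbons on both sides and no adjacent C=O → ether.
  CH=CH: C=C double bond → alkene.
  CH2COOCH2: –C(=O)–O–C with C on the carbonyl side → ester.
  C6H4OH: –OH attached directly to an aromatic ring → phenol (not alcohol); the ring itself is an arene.

alkene, arene, carboxylic acid, ester, ether, phenol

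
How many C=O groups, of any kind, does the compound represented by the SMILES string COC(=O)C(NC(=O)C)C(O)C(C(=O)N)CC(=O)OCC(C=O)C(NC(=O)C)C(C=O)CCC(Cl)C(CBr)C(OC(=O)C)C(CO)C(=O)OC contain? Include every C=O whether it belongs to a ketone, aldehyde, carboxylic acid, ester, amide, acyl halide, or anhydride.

CH3OOC: ester, 1 C=O (running total 1).
CH(NHCOCH3): amide, 1 C=O (running total 2).
CH(CONH2): amide, 1 C=O (running total 3).
CH2COOCH2: ester, 1 C=O (running total 4).
CH(CHO): aldehyde, 1 C=O (running total 5).
CH(NHCOCH3): amide, 1 C=O (running total 6).
CH(CHO): aldehyde, 1 C=O (running total 7).
CH(OCOCH3): ester, 1 C=O (running total 8).
COOCH3: ester, 1 C=O (running total 9).

9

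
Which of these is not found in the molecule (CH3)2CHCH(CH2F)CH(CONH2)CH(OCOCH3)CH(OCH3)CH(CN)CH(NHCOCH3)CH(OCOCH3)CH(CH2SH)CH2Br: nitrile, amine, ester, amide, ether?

ester: present (CH(OCOCH3) — pendant –OC(=O)CH3: an acyloxy group → ester).
amide: present (CH(CONH2) — pendant –CONH2: carbonyl C bonded to C and N → amide).
nitrile: present (CH(CN) — pendant –C≡N: nitrile).
ether: present (CH(OCH3) — pendant –OCH3: C–O–C with sp³ C, no adjacent C=O → ether).
amine: absent. In each of CH(CONH2) and CH(NHCOCH3), the nitrogen is bonded directly to a carbonyl carbon, making it part of an amide, not a free amine.

amine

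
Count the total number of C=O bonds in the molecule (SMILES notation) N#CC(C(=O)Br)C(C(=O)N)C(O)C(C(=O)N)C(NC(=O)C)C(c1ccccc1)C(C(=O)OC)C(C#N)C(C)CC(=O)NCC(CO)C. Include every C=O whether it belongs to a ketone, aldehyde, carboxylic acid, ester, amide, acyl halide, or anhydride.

CH(COBr): acyl halide, 1 C=O (running total 1).
CH(CONH2): amide, 1 C=O (running total 2).
CH(CONH2): amide, 1 C=O (running total 3).
CH(NHCOCH3): amide, 1 C=O (running total 4).
CH(COOCH3): ester, 1 C=O (running total 5).
CH2CONHCH2: amide, 1 C=O (running total 6).

6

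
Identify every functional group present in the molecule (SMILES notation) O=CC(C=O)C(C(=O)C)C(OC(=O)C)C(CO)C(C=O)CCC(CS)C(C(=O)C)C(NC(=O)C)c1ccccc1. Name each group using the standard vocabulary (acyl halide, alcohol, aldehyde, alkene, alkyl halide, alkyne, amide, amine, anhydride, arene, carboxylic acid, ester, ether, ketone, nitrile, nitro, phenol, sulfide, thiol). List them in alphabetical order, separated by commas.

Reading the structure from left to right:
  OHC: terminal –CHO: carbonyl C bonded to H and C → aldehyde.
  CH(CHO): pendant –CHO: carbonyl C bonded to C and H → aldehyde.
  CH(COCH3): pendant –COCH3: carbonyl C bonded to two carbons → ketone.
  CH(OCOCH3): pendant –OC(=O)CH3: an acyloxy group → ester.
  CH(CH2OH): pendant –CH2OH on an sp³ backbone C → alcohol.
  CH(CHO): pendant –CHO: carbonyl C bonded to C and H → aldehyde.
  CH(CH2SH): pendant –CH2SH → thiol.
  CH(COCH3): pendant –COCH3: carbonyl C bonded to two carbons → ketone.
  CH(NHCOCH3): pendant –NHC(=O)CH3: N bonded to a carbonyl → amide (not amine).
  C6H5: –C6H5 phenyl ring → arene.

alcohol, aldehyde, amide, arene, ester, ketone, thiol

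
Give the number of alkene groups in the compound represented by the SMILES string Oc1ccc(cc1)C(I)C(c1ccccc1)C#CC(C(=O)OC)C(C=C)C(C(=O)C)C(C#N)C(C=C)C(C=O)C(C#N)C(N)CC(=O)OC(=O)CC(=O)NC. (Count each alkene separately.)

2

Working along the chain:
  HOC6H4: –OH attached directly to an aromatic ring → phenol (not alcohol); the ring itself is an arene.
  CH(I): halogen on an sp³ carbon → alkyl halide.
  CH(C6H5): pendant –C6H5: benzene ring → arene.
  C≡C: C≡C triple bond → alkyne.
  CH(COOCH3): pendant –COOCH3: carbonyl C bonded to C and –OCH3 → ester.
  CH(CH=CH2): pendant –CH=CH2: C=C double bond → alkene.
  CH(COCH3): pendant –COCH3: carbonyl C bonded to two carbons → ketone.
  CH(CN): pendant –C≡N: nitrile.
  CH(CH=CH2): pendant –CH=CH2: C=C double bond → alkene.
  CH(CHO): pendant –CHO: carbonyl C bonded to C and H → aldehyde.
  CH(CN): pendant –C≡N: nitrile.
  CH(NH2): –NH2 on an sp³ carbon with no adjacent C=O → amine.
  CH2CO-O-COCH2: two acyl groups sharing one oxygen, –C(=O)–O–C(=O)– → anhydride.
  CONHCH3: –C(=O)NHCH3: carbonyl C bonded to C and to N → amide (the N is not an amine).
Alkene appears at: CH(CH=CH2), CH(CH=CH2) → 2.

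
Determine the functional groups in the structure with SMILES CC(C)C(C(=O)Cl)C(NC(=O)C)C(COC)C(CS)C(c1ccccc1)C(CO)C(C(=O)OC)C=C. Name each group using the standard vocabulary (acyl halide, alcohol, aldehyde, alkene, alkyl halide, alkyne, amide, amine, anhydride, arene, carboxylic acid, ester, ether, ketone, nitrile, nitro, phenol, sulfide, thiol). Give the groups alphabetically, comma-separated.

pendant –C(=O)X: carbonyl C bonded to C and halogen → acyl halide.
pendant –NHC(=O)CH3: N bonded to a carbonyl → amide (not amine).
pendant –CH2OCH3: C–O–C linkage → ether.
pendant –CH2SH → thiol.
pendant –C6H5: benzene ring → arene.
pendant –CH2OH on an sp³ backbone C → alcohol.
pendant –COOCH3: carbonyl C bonded to C and –OCH3 → ester.
C=C double bond → alkene.

acyl halide, alcohol, alkene, amide, arene, ester, ether, thiol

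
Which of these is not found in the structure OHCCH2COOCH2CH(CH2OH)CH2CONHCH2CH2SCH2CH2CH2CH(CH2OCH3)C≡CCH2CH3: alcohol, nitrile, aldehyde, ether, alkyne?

alcohol: present (CH(CH2OH) — pendant –CH2OH on an sp³ backbone C → alcohol).
alkyne: present (C≡C — C≡C triple bond → alkyne).
ether: present (CH(CH2OCH3) — pendant –CH2OCH3: C–O–C linkage → ether).
aldehyde: present (OHC — terminal –CHO: carbonyl C bonded to H and C → aldehyde).
nitrile: absent. In C≡C, the triple bond is C≡C, not C≡N.

nitrile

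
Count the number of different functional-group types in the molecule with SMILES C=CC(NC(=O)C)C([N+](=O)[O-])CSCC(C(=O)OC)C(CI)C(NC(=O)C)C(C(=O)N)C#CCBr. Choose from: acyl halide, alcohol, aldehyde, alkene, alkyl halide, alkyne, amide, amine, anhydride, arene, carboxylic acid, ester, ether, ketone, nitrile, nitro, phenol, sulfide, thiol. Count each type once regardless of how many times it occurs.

7

C=C double bond → alkene.
pendant –NHC(=O)CH3: N bonded to a carbonyl → amide (not amine).
–NO2 on an sp³ carbon → nitro (the N=O is not a carbonyl).
C–S–C linkage → sulfide (thioether).
pendant –COOCH3: carbonyl C bonded to C and –OCH3 → ester.
pendant –CH2X: halogen on sp³ carbon → alkyl halide.
pendant –NHC(=O)CH3: N bonded to a carbonyl → amide (not amine).
pendant –CONH2: carbonyl C bonded to C and N → amide.
C≡C triple bond → alkyne.
halogen on an sp³ carbon → alkyl halide.
Distinct types present: alkene, alkyl halide, alkyne, amide, ester, nitro, sulfide.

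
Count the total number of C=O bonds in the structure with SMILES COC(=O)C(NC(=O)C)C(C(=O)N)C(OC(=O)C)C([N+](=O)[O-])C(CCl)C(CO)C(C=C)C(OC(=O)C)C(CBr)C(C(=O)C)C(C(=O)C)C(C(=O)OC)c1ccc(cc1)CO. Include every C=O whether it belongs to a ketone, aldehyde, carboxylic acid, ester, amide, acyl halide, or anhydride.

8

CH3OOC: ester, 1 C=O (running total 1).
CH(NHCOCH3): amide, 1 C=O (running total 2).
CH(CONH2): amide, 1 C=O (running total 3).
CH(OCOCH3): ester, 1 C=O (running total 4).
CH(OCOCH3): ester, 1 C=O (running total 5).
CH(COCH3): ketone, 1 C=O (running total 6).
CH(COCH3): ketone, 1 C=O (running total 7).
CH(COOCH3): ester, 1 C=O (running total 8).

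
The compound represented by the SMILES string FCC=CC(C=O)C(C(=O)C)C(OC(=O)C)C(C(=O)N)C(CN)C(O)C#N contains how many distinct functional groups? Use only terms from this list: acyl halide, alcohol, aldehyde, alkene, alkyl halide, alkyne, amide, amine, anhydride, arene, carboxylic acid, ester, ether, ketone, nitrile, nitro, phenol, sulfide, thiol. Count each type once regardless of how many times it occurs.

9

halogen on an sp³ carbon → alkyl halide.
C=C double bond → alkene.
pendant –CHO: carbonyl C bonded to C and H → aldehyde.
pendant –COCH3: carbonyl C bonded to two carbons → ketone.
pendant –OC(=O)CH3: an acyloxy group → ester.
pendant –CONH2: carbonyl C bonded to C and N → amide.
pendant –CH2NH2: N on sp³ C, no adjacent C=O → amine.
–OH on an sp³ carbon → alcohol (secondary).
–C≡N: carbon triple-bonded to nitrogen → nitrile.
Distinct types present: alcohol, aldehyde, alkene, alkyl halide, amide, amine, ester, ketone, nitrile.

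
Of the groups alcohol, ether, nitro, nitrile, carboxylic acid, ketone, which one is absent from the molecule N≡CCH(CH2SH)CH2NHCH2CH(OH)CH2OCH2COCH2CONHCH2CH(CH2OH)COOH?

nitro

alcohol: present (CH(OH) — –OH on an sp³ carbon → alcohol (secondary)).
carboxylic acid: present (COOH — –COOH: carbonyl C bonded to –OH and C → carboxylic acid (the –OH is not a separate alcohol)).
nitrile: present (N≡C — N≡C–: carbon triple-bonded to nitrogen → nitrile).
ketone: present (CO — –C(=O)– with carbon on both sides → ketone).
ether: present (CH2OCH2 — C–O–C with sp³ carbons on both sides and no adjacent C=O → ether).
nitro: no segment matches this pattern.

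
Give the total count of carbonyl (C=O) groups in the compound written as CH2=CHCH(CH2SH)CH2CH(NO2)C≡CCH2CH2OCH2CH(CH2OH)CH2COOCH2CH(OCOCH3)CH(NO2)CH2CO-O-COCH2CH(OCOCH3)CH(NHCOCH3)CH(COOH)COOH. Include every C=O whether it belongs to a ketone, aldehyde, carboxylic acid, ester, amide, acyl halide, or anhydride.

CH2COOCH2: ester, 1 C=O (running total 1).
CH(OCOCH3): ester, 1 C=O (running total 2).
CH2CO-O-COCH2: anhydride, 2 C=O (running total 4).
CH(OCOCH3): ester, 1 C=O (running total 5).
CH(NHCOCH3): amide, 1 C=O (running total 6).
CH(COOH): carboxylic acid, 1 C=O (running total 7).
COOH: carboxylic acid, 1 C=O (running total 8).

8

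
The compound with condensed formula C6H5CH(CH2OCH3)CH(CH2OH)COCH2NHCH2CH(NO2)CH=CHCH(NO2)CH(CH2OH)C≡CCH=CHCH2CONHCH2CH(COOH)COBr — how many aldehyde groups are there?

Reading the structure from left to right:
  C6H5: C6H5– phenyl ring → arene.
  CH(CH2OCH3): pendant –CH2OCH3: C–O–C linkage → ether.
  CH(CH2OH): pendant –CH2OH on an sp³ backbone C → alcohol.
  CO: –C(=O)– with carbon on both sides → ketone.
  CH2NHCH2: C–N–C with sp³ carbons and no adjacent C=O → amine (secondary).
  CH(NO2): –NO2 on an sp³ carbon → nitro (the N=O is not a carbonyl).
  CH=CH: C=C double bond → alkene.
  CH(NO2): –NO2 on an sp³ carbon → nitro (the N=O is not a carbonyl).
  CH(CH2OH): pendant –CH2OH on an sp³ backbone C → alcohol.
  C≡C: C≡C triple bond → alkyne.
  CH=CH: C=C double bond → alkene.
  CH2CONHCH2: –C(=O)–N– linkage → amide (the N is not an amine).
  CH(COOH): pendant –COOH: carbonyl C bonded to C and –OH → carboxylic acid.
  COBr: –C(=O)Br: carbonyl C bonded to C and to a halogen → acyl halide (not alkyl halide).
No segment is a aldehyde: CO is ketone, not aldehyde; CH(COOH) is carboxylic acid, not aldehyde; COBr is acyl halide, not aldehyde. → 0.

0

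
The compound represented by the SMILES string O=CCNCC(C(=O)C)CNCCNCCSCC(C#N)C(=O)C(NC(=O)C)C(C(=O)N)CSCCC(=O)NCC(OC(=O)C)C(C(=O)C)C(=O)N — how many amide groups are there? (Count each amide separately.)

4

terminal –CHO: carbonyl C bonded to H and C → aldehyde.
C–N–C with sp³ carbons and no adjacent C=O → amine (secondary).
pendant –COCH3: carbonyl C bonded to two carbons → ketone.
C–N–C with sp³ carbons and no adjacent C=O → amine (secondary).
C–N–C with sp³ carbons and no adjacent C=O → amine (secondary).
C–S–C linkage → sulfide (thioether).
pendant –C≡N: nitrile.
–C(=O)– with carbon on both sides → ketone.
pendant –NHC(=O)CH3: N bonded to a carbonyl → amide (not amine).
pendant –CONH2: carbonyl C bonded to C and N → amide.
C–S–C linkage → sulfide (thioether).
–C(=O)–N– linkage → amide (the N is not an amine).
pendant –OC(=O)CH3: an acyloxy group → ester.
pendant –COCH3: carbonyl C bonded to two carbons → ketone.
–C(=O)NH2: carbonyl C bonded to C and to N → amide (the N is not a separate amine).
Amide appears at: CH(NHCOCH3), CH(CONH2), CH2CONHCH2, CONH2 → 4.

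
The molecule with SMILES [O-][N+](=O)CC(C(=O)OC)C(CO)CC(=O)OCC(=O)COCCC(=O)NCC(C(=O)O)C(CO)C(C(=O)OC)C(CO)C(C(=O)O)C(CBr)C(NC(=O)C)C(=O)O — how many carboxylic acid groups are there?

Taking each segment in turn:
  O2NCH2: –NO2 on carbon → nitro group.
  CH(COOCH3): pendant –COOCH3: carbonyl C bonded to C and –OCH3 → ester.
  CH(CH2OH): pendant –CH2OH on an sp³ backbone C → alcohol.
  CH2COOCH2: –C(=O)–O–C with C on the carbonyl side → ester.
  CO: –C(=O)– with carbon on both sides → ketone.
  CH2OCH2: C–O–C with sp³ carbons on both sides and no adjacent C=O → ether.
  CH2CONHCH2: –C(=O)–N– linkage → amide (the N is not an amine).
  CH(COOH): pendant –COOH: carbonyl C bonded to C and –OH → carboxylic acid.
  CH(CH2OH): pendant –CH2OH on an sp³ backbone C → alcohol.
  CH(COOCH3): pendant –COOCH3: carbonyl C bonded to C and –OCH3 → ester.
  CH(CH2OH): pendant –CH2OH on an sp³ backbone C → alcohol.
  CH(COOH): pendant –COOH: carbonyl C bonded to C and –OH → carboxylic acid.
  CH(CH2Br): pendant –CH2X: halogen on sp³ carbon → alkyl halide.
  CH(NHCOCH3): pendant –NHC(=O)CH3: N bonded to a carbonyl → amide (not amine).
  COOH: –COOH: carbonyl C bonded to –OH and C → carboxylic acid (the –OH is not a separate alcohol).
Carboxylic acid appears at: CH(COOH), CH(COOH), COOH → 3.

3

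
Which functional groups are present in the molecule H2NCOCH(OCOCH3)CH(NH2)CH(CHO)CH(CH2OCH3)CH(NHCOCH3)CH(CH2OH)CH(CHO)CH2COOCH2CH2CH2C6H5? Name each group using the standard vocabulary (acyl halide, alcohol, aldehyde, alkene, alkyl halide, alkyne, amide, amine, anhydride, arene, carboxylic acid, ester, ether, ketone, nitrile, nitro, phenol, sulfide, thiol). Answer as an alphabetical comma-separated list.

alcohol, aldehyde, amide, amine, arene, ester, ether

–C(=O)NH2: carbonyl C bonded to C and to N → amide (the N is not a separate amine).
pendant –OC(=O)CH3: an acyloxy group → ester.
–NH2 on an sp³ carbon with no adjacent C=O → amine.
pendant –CHO: carbonyl C bonded to C and H → aldehyde.
pendant –CH2OCH3: C–O–C linkage → ether.
pendant –NHC(=O)CH3: N bonded to a carbonyl → amide (not amine).
pendant –CH2OH on an sp³ backbone C → alcohol.
pendant –CHO: carbonyl C bonded to C and H → aldehyde.
–C(=O)–O–C with C on the carbonyl side → ester.
–C6H5 phenyl ring → arene.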